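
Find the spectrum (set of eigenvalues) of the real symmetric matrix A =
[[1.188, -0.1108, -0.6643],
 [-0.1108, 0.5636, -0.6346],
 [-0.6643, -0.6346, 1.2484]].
sigma(A) ≈ {0, 1, 2}

A is real symmetric, so its spectrum consists of real eigenvalues. Expanding the characteristic polynomial of the displayed matrix gives
  det(λ I - A) = p(λ) = λ^3 + (-3)λ^2 + (2)λ + (0).
Solving p(λ) = 0 yields eigenvalues ≈ 0, 1, 2. (A is shown rounded to 4 decimals, so these recover the underlying integer eigenvalues to within that precision.)
Verification: the trace of A = 3 equals the sum of eigenvalues 3, and det(A) ≈ -0.0000 matches the eigenvalue product 0.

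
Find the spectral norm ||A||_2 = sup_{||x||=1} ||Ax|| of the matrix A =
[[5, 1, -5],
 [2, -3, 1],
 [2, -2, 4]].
||A||_2 ≈ 7.4717 (= sqrt(largest eigenvalue of A^T A))

||A||_2 = sigma_max(A) = sqrt(lambda_max(A^T A)). Form the symmetric matrix M = A^T A =
[[33, -5, -15],
 [-5, 14, -16],
 [-15, -16, 42]].
Its characteristic polynomial (trace, sum of principal 2x2 minors, determinant of M give the coefficients) is
  p(λ) = det(λ I - M) = λ^3 - 89λ^2 + 1930λ - 4356.
No integer candidate from the rational root theorem (±divisors of 4356) is a root, so the roots are irrational. The cubic discriminant is Δ = 1421149332 > 0, so there are three distinct real roots. p(2) = -844 and p(3) = 660 have opposite signs, so a root lies in (2, 3); Newton's method refines it to λ ≈ 2.5478. p(30) = 444 and p(31) = -264 have opposite signs, so a root lies in (30, 31); Newton's method refines it to λ ≈ 30.6263. p(55) = -1056 and p(56) = 236 have opposite signs, so a root lies in (55, 56); Newton's method refines it to λ ≈ 55.826. Check (Vieta): the three roots sum to 89, matching tr M = 89.
So the eigenvalues of A^T A are ≈ 2.5478, 30.6263, 55.826 (all ≥ 0, as they must be for A^T A). The largest is λ_max ≈ 55.826, hence ||A||_2 = sqrt(λ_max) ≈ 7.4717.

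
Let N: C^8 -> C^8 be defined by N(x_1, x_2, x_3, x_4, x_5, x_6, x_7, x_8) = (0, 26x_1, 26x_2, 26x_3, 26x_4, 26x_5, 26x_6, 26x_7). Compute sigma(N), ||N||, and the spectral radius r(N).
sigma(N) = {0}; ||N|| = 26; r(N) = 0. (N is nilpotent with N^8 = 0.)

On C^8, N is a strictly lower-triangular matrix with 26 on the subdiagonal and zeros elsewhere, so its characteristic polynomial is lambda^8 and every eigenvalue is 0: sigma(N) = {0}. For the operator norm, N e_i = 26e_{i+1} for i = 1, ..., 7 and N e_8 = 0, so the singular values of N are 26 (with multiplicity 7) and 0; hence ||N|| = 26. The spectral radius r(N) = max|lambda| = 0. Note ||N|| > r(N) — characteristic of non-normal nilpotent operators. Indeed N^8 = 0.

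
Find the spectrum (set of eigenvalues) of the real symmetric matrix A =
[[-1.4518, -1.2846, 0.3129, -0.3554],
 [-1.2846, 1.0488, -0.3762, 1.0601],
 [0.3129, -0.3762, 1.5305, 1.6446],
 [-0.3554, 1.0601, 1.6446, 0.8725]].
sigma(A) ≈ {-2, -1, 2, 3}

A is real symmetric, so its spectrum consists of real eigenvalues. Expanding the characteristic polynomial of the displayed matrix gives
  det(λ I - A) = p(λ) = λ^4 + (-2)λ^3 + (-7)λ^2 + (8)λ + (12).
Solving p(λ) = 0 yields eigenvalues ≈ -2, -1, 2, 3. (A is shown rounded to 4 decimals, so these recover the underlying integer eigenvalues to within that precision.)
Verification: the trace of A = 2 equals the sum of eigenvalues 2, and det(A) ≈ 12.0006 matches the eigenvalue product 12.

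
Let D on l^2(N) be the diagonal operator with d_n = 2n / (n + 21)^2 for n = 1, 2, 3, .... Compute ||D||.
||D|| = 1/42 (attained at n = 21)

For D diagonal, ||D|| = sup_n |d_n|. Treat f(x) = 2x / (x + 21)^2 for real x > 0. By the quotient rule, f'(x) = 2(21 - x)/(x + 21)^3, which is positive for x < 21 and negative for x > 21. So f has a unique maximum at x = 21, and since 21 is a positive integer, the supremum over n ≥ 1 is attained at n = 21: d_21 = 2·21/(21 + 21)^2 = 2·21/1764 = 1/42. Hence ||D|| = 1/42.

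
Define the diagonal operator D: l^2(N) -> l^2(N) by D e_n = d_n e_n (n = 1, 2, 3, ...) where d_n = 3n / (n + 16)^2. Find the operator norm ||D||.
||D|| = 3/64 (attained at n = 16)

For D diagonal, ||D|| = sup_n |d_n|. Treat f(x) = 3x / (x + 16)^2 for real x > 0. By the quotient rule, f'(x) = 3(16 - x)/(x + 16)^3, which is positive for x < 16 and negative for x > 16. So f has a unique maximum at x = 16, and since 16 is a positive integer, the supremum over n ≥ 1 is attained at n = 16: d_16 = 3·16/(16 + 16)^2 = 3·16/1024 = 3/64. Hence ||D|| = 3/64.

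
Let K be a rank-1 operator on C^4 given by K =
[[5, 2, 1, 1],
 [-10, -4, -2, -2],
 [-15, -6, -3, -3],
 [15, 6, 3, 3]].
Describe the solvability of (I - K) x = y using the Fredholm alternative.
(I - K) is singular (det(I - K) = 0, i.e. 1 ∈ sigma(K)). (I - K) x = y is solvable iff y ⊥ ker((I - K)^*) = span{(5, 2, 1, 1)}, i.e. iff 5y_1 + 2y_2 + y_3 + y_4 = 0. When solvable, the solutions are x = y + c·(1, -2, -3, 3), c arbitrary (ker(I - K) = span{(1, -2, -3, 3)}, dimension 1).

K has rank 1, so it is an outer product K = u v^T: every row of K is a multiple of one row vector. Reading off the entries, u = (1, -2, -3, 3) and v = (5, 2, 1, 1) (row i of K equals u_i·v^T). A rank-one matrix u v^T satisfies K u = u (v·u) and kills the (3)-dimensional subspace v^⊥, so its characteristic polynomial is lambda^3 (lambda - v·u) with v·u = tr K = 1. Hence the eigenvalues of I - K are 1 (multiplicity 3) and 1 - (1) = 0, so det(I - K) = 0. (Direct check: I - K =
[[-4, -2, -1, -1],
 [10, 5, 2, 2],
 [15, 6, 4, 3],
 [-15, -6, -3, -2]]
has determinant 0.) So 1 is an eigenvalue of K and (I - K) is not invertible. The finite-dimensional Fredholm alternative says: either (I - K) is invertible, or ker(I - K) ≠ {0} and then range(I - K) = ker((I - K)^*)^⊥, with dim ker(I - K) = dim ker((I - K)^*). We are in the second case, so we need both kernels. Kernel of I - K: (I - K) u = u - u (v·u) = u - u = 0, so ker(I - K) = span{u} = span{(1, -2, -3, 3)} (it is exactly 1-dimensional because rank(I - K) = 3). Kernel of the adjoint: K is real, so (I - K)^* = I - K^T = I - v u^T, and (I - v u^T) v = v - v (u·v) = 0; hence ker((I - K)^*) = span{v} = span{(5, 2, 1, 1)}. Therefore (I - K) x = y is solvable iff <y, v> = 0, i.e. iff 5y_1 + 2y_2 + y_3 + y_4 = 0. When this holds, K y = u (v·y) = 0, so (I - K) y = y and x = y is a particular solution; the full solution set is the line x = y + c·u = y + c·(1, -2, -3, 3), c ∈ C.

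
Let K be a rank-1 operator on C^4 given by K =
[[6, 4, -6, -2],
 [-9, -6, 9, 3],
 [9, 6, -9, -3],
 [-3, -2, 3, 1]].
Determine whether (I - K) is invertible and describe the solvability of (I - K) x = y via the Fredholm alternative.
(I - K) is invertible (det(I - K) = 9 ≠ 0), so for every y in C^4 the equation (I - K) x = y has a unique solution.

K has rank 1, so it is an outer product K = u v^T: every row of K is a multiple of one row vector. Reading off the entries, u = (2, -3, 3, -1) and v = (3, 2, -3, -1) (row i of K equals u_i·v^T). A rank-one matrix u v^T satisfies K u = u (v·u) and kills the (3)-dimensional subspace v^⊥, so its characteristic polynomial is lambda^3 (lambda - v·u) with v·u = tr K = -8. Hence the eigenvalues of I - K are 1 (multiplicity 3) and 1 - (-8) = 9, so det(I - K) = 9. (Direct check: I - K =
[[-5, -4, 6, 2],
 [9, 7, -9, -3],
 [-9, -6, 10, 3],
 [3, 2, -3, 0]]
has determinant 9.) The finite-dimensional Fredholm alternative says: either (I - K) is invertible, or ker(I - K) ≠ {0} and then range(I - K) = ker((I - K)^*)^⊥, with dim ker(I - K) = dim ker((I - K)^*). Since det(I - K) ≠ 0, 1 is not an eigenvalue of K and ker(I - K) = {0}, so we are in the first case: for every y there is a unique x = (I - K)^(-1) y. Explicitly, by the Sherman–Morrison formula, (I - u v^T)^(-1) = I + u v^T/(1 - v·u), i.e. (I - K)^(-1) = I + K/(9).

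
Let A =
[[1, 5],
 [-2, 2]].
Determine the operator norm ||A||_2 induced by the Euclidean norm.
||A||_2 = sqrt((34 + sqrt(580))/2) ≈ 5.389 (= sqrt(largest eigenvalue of A^T A))

||A||_2 = sigma_max(A) = sqrt(lambda_max(A^T A)). Form the symmetric matrix M = A^T A =
[[5, 1],
 [1, 29]].
Its characteristic polynomial (trace, determinant of M give the coefficients) is
  p(λ) = det(λ I - M) = λ^2 - 34λ + 144.
For λ^2 - 34λ + 144 the discriminant is 580. It is nonnegative but not a perfect square, so the roots are real and irrational: λ = (34 ± sqrt(580))/2 ≈ 29.0416, 4.9584.
So the eigenvalues of A^T A are ≈ 4.9584, 29.0416 (all ≥ 0, as they must be for A^T A). The largest is λ_max = (34 + sqrt(580))/2 ≈ 29.0416, hence ||A||_2 = sqrt(λ_max) = sqrt((34 + sqrt(580))/2) ≈ 5.389.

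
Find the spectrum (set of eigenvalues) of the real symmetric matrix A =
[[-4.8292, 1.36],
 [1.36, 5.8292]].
sigma(A) ≈ {-5, 6}

A is real symmetric, so its spectrum consists of real eigenvalues. Expanding the characteristic polynomial of the displayed matrix gives
  det(λ I - A) = p(λ) = λ^2 + (-1)λ + (-30).
Solving p(λ) = 0 yields eigenvalues ≈ -5, 6. (A is shown rounded to 4 decimals, so these recover the underlying integer eigenvalues to within that precision.)
Verification: the trace of A = 1 equals the sum of eigenvalues 1, and det(A) ≈ -30.0000 matches the eigenvalue product -30.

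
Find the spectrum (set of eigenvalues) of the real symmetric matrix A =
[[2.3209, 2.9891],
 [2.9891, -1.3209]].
sigma(A) ≈ {-3, 4}

A is real symmetric, so its spectrum consists of real eigenvalues. Expanding the characteristic polynomial of the displayed matrix gives
  det(λ I - A) = p(λ) = λ^2 + (-1)λ + (-12).
Solving p(λ) = 0 yields eigenvalues ≈ -3, 4. (A is shown rounded to 4 decimals, so these recover the underlying integer eigenvalues to within that precision.)
Verification: the trace of A = 1 equals the sum of eigenvalues 1, and det(A) ≈ -12.0004 matches the eigenvalue product -12.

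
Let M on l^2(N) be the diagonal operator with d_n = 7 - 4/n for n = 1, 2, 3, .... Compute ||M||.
||M|| = 7

For a diagonal operator on l^2 with entries d_n, ||M|| = sup_n |d_n|. Here d_1 = 3, d_2 = 5, ..., and d_n = 7 - 4/n increases monotonically toward 7. All terms lie in [3, 7), so |d_n| = d_n and the supremum is the limit 7, which is not attained by any individual d_n. Hence ||M|| = 7.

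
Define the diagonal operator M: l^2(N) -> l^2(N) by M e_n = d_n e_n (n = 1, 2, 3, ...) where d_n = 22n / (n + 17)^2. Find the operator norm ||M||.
||M|| = 11/34 (attained at n = 17)

For M diagonal, ||M|| = sup_n |d_n|. Treat f(x) = 22x / (x + 17)^2 for real x > 0. By the quotient rule, f'(x) = 22(17 - x)/(x + 17)^3, which is positive for x < 17 and negative for x > 17. So f has a unique maximum at x = 17, and since 17 is a positive integer, the supremum over n ≥ 1 is attained at n = 17: d_17 = 22·17/(17 + 17)^2 = 22·17/1156 = 11/34. Hence ||M|| = 11/34.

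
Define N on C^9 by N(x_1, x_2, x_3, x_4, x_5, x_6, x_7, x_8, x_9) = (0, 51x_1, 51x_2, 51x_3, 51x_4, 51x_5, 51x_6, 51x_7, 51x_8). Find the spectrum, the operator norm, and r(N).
sigma(N) = {0}; ||N|| = 51; r(N) = 0. (N is nilpotent with N^9 = 0.)

On C^9, N is a strictly lower-triangular matrix with 51 on the subdiagonal and zeros elsewhere, so its characteristic polynomial is lambda^9 and every eigenvalue is 0: sigma(N) = {0}. For the operator norm, N e_i = 51e_{i+1} for i = 1, ..., 8 and N e_9 = 0, so the singular values of N are 51 (with multiplicity 8) and 0; hence ||N|| = 51. The spectral radius r(N) = max|lambda| = 0. Note ||N|| > r(N) — characteristic of non-normal nilpotent operators. Indeed N^9 = 0.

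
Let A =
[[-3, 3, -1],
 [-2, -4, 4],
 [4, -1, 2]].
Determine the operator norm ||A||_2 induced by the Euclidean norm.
||A||_2 ≈ 6.8209 (= sqrt(largest eigenvalue of A^T A))

||A||_2 = sigma_max(A) = sqrt(lambda_max(A^T A)). Form the symmetric matrix M = A^T A =
[[29, -5, 3],
 [-5, 26, -21],
 [3, -21, 21]].
Its characteristic polynomial (trace, sum of principal 2x2 minors, determinant of M give the coefficients) is
  p(λ) = det(λ I - M) = λ^3 - 76λ^2 + 1434λ - 2916.
No integer candidate from the rational root theorem (±divisors of 2916) is a root, so the roots are irrational. The cubic discriminant is Δ = 452807856 > 0, so there are three distinct real roots. p(2) = -344 and p(3) = 729 have opposite signs, so a root lies in (2, 3); Newton's method refines it to λ ≈ 2.307. p(27) = 81 and p(28) = -396 have opposite signs, so a root lies in (27, 28); Newton's method refines it to λ ≈ 27.168. p(46) = -432 and p(47) = 421 have opposite signs, so a root lies in (46, 47); Newton's method refines it to λ ≈ 46.525. Check (Vieta): the three roots sum to 76, matching tr M = 76.
So the eigenvalues of A^T A are ≈ 2.307, 27.168, 46.525 (all ≥ 0, as they must be for A^T A). The largest is λ_max ≈ 46.525, hence ||A||_2 = sqrt(λ_max) ≈ 6.8209.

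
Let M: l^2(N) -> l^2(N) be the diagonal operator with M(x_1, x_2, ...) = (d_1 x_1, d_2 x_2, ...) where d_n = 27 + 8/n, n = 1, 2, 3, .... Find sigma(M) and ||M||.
sigma(M) = {27 + 8/n : n ≥ 1} ∪ {27}; ||M|| = 35

A bounded diagonal operator on l^2 with diagonal entries d_n has spectrum equal to the closure of {d_n : n ≥ 1}: every d_n is an eigenvalue (with eigenvector e_n), so {d_n} ⊂ sigma(M); the spectrum is closed, so its closure is too; and for lambda not in the closure, (M - lambda I) has bounded inverse (the diagonal entries 1/(d_n - lambda) are bounded). For our sequence d_n = 27 + 8/n, n = 1, 2, 3, ...:
  - {d_n} = {27 + 8/n : n ≥ 1}; the only limit point is 27
  - closure = {27 + 8/n : n ≥ 1} ∪ {27}
For the norm: a diagonal operator has ||M|| = sup_n |d_n|. Here d_n = 27 + 8/n is positive and decreasing, so sup_n |d_n| = d_1 = 27 + 8 = 35. So ||M|| = 35.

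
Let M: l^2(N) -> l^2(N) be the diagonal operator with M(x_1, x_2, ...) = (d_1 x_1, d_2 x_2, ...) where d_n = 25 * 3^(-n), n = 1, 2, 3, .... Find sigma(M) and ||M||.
sigma(M) = {25 * 3^(-n) : n ≥ 1} ∪ {0}; ||M|| = 25/3

A bounded diagonal operator on l^2 with diagonal entries d_n has spectrum equal to the closure of {d_n : n ≥ 1}: every d_n is an eigenvalue (with eigenvector e_n), so {d_n} ⊂ sigma(M); the spectrum is closed, so its closure is too; and for lambda not in the closure, (M - lambda I) has bounded inverse (the diagonal entries 1/(d_n - lambda) are bounded). For our sequence d_n = 25 * 3^(-n), n = 1, 2, 3, ...:
  - {d_n} = {25 * 3^(-n) : n ≥ 1}; the only limit point is 0
  - closure = {25 * 3^(-n) : n ≥ 1} ∪ {0}
For the norm: a diagonal operator has ||M|| = sup_n |d_n|. Here d_n = 25 * 3^(-n) is positive and decreasing, so sup_n |d_n| = d_1 = 25/3. So ||M|| = 25/3.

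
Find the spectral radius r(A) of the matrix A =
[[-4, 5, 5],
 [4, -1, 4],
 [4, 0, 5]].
r(A) ≈ 7.9693

The eigenvalues of A are the roots of its characteristic polynomial. With M = A (coefficients from the trace, the sum of principal 2x2 minors, and det A):
  p(λ) = det(λ I - M) = λ^3 - 61λ - 20.
No integer candidate from the rational root theorem (±divisors of 20) is a root, so the roots are irrational. The cubic discriminant is Δ = 897124 > 0, so there are three distinct real roots. p(-8) = -44 and p(-7) = 64 have opposite signs, so a root lies in (-8, -7); Newton's method refines it to λ ≈ -7.6408. p(-1) = 40 and p(0) = -20 have opposite signs, so a root lies in (-1, 0); Newton's method refines it to λ ≈ -0.3284. p(7) = -104 and p(8) = 4 have opposite signs, so a root lies in (7, 8); Newton's method refines it to λ ≈ 7.9693. Check (Vieta): the three roots sum to 0, matching tr M = 0.
Thus the eigenvalues (to 4 decimals) are -7.6408 (modulus 7.6408); -0.3284 (modulus 0.3284); 7.9693 (modulus 7.9693). The spectral radius is the largest modulus: r(A) ≈ 7.9693. (Cross-check: r(A) ≤ ||A||_2 ≈ 8.7634; equality holds whenever A is normal, though it can also hold for some non-normal A.)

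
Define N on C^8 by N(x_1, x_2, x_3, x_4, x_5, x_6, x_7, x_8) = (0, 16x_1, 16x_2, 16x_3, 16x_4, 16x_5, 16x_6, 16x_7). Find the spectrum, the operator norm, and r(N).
sigma(N) = {0}; ||N|| = 16; r(N) = 0. (N is nilpotent with N^8 = 0.)

On C^8, N is a strictly lower-triangular matrix with 16 on the subdiagonal and zeros elsewhere, so its characteristic polynomial is lambda^8 and every eigenvalue is 0: sigma(N) = {0}. For the operator norm, N e_i = 16e_{i+1} for i = 1, ..., 7 and N e_8 = 0, so the singular values of N are 16 (with multiplicity 7) and 0; hence ||N|| = 16. The spectral radius r(N) = max|lambda| = 0. Note ||N|| > r(N) — characteristic of non-normal nilpotent operators. Indeed N^8 = 0.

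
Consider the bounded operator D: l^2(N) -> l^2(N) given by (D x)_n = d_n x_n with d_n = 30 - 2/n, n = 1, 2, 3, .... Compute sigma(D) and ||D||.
sigma(D) = {30 - 2/n : n ≥ 1} ∪ {30}; ||D|| = 30

A bounded diagonal operator on l^2 with diagonal entries d_n has spectrum equal to the closure of {d_n : n ≥ 1}: every d_n is an eigenvalue (with eigenvector e_n), so {d_n} ⊂ sigma(D); the spectrum is closed, so its closure is too; and for lambda not in the closure, (D - lambda I) has bounded inverse (the diagonal entries 1/(d_n - lambda) are bounded). For our sequence d_n = 30 - 2/n, n = 1, 2, 3, ...:
  - {d_n} = {30 - 2/n : n ≥ 1}; the only limit point is 30
  - closure = {30 - 2/n : n ≥ 1} ∪ {30}
For the norm: a diagonal operator has ||D|| = sup_n |d_n|. Here d_n = 30 - 2/n increases monotonically from d_1 = 28 toward 30, with all terms in [28, 30); so sup_n |d_n| = 30 (the supremum is the limit, not attained). So ||D|| = 30.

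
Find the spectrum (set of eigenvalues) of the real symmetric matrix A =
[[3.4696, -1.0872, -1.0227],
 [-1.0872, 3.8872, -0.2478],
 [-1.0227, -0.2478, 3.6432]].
sigma(A) ≈ {2, 4, 5}

A is real symmetric, so its spectrum consists of real eigenvalues. Expanding the characteristic polynomial of the displayed matrix gives
  det(λ I - A) = p(λ) = λ^3 + (-11)λ^2 + (38)λ + (-40).
Solving p(λ) = 0 yields eigenvalues ≈ 2, 4, 5. (A is shown rounded to 4 decimals, so these recover the underlying integer eigenvalues to within that precision.)
Verification: the trace of A = 11 equals the sum of eigenvalues 11, and det(A) ≈ 39.9999 matches the eigenvalue product 40.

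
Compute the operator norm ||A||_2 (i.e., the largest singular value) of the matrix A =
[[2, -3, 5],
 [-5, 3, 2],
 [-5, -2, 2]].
||A||_2 ≈ 7.6827 (= sqrt(largest eigenvalue of A^T A))

||A||_2 = sigma_max(A) = sqrt(lambda_max(A^T A)). Form the symmetric matrix M = A^T A =
[[54, -11, -10],
 [-11, 22, -13],
 [-10, -13, 33]].
Its characteristic polynomial (trace, sum of principal 2x2 minors, determinant of M give the coefficients) is
  p(λ) = det(λ I - M) = λ^3 - 109λ^2 + 3306λ - 21025.
No integer candidate from the rational root theorem (±divisors of 21025) is a root, so the roots are irrational. The cubic discriminant is Δ = 850164377 > 0, so there are three distinct real roots. p(8) = -1041 and p(9) = 629 have opposite signs, so a root lies in (8, 9); Newton's method refines it to λ ≈ 8.6115. p(41) = 213 and p(42) = -361 have opposite signs, so a root lies in (41, 42); Newton's method refines it to λ ≈ 41.3649. p(59) = -21 and p(60) = 935 have opposite signs, so a root lies in (59, 60); Newton's method refines it to λ ≈ 59.0236. Check (Vieta): the three roots sum to 109, matching tr M = 109.
So the eigenvalues of A^T A are ≈ 8.6115, 41.3649, 59.0236 (all ≥ 0, as they must be for A^T A). The largest is λ_max ≈ 59.0236, hence ||A||_2 = sqrt(λ_max) ≈ 7.6827.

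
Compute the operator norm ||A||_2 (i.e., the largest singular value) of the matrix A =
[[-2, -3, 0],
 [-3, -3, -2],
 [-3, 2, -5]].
||A||_2 ≈ 6.8645 (= sqrt(largest eigenvalue of A^T A))

||A||_2 = sigma_max(A) = sqrt(lambda_max(A^T A)). Form the symmetric matrix M = A^T A =
[[22, 9, 21],
 [9, 22, -4],
 [21, -4, 29]].
Its characteristic polynomial (trace, sum of principal 2x2 minors, determinant of M give the coefficients) is
  p(λ) = det(λ I - M) = λ^3 - 73λ^2 + 1222λ - 121.
No integer candidate from the rational root theorem (±divisors of 121) is a root, so the roots are irrational. The cubic discriminant is Δ = 664149377 > 0, so there are three distinct real roots. p(0) = -121 and p(1) = 1029 have opposite signs, so a root lies in (0, 1); Newton's method refines it to λ ≈ 0.0996. p(25) = 429 and p(26) = -121 have opposite signs, so a root lies in (25, 26); Newton's method refines it to λ ≈ 25.7788. p(47) = -121 and p(48) = 935 have opposite signs, so a root lies in (47, 48); Newton's method refines it to λ ≈ 47.1216. Check (Vieta): the three roots sum to 73, matching tr M = 73.
So the eigenvalues of A^T A are ≈ 0.0996, 25.7788, 47.1216 (all ≥ 0, as they must be for A^T A). The largest is λ_max ≈ 47.1216, hence ||A||_2 = sqrt(λ_max) ≈ 6.8645.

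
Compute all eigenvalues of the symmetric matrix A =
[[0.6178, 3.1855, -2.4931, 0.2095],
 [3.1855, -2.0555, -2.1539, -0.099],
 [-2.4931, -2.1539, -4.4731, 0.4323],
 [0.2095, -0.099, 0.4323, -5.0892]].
sigma(A) ≈ {-6, -5, -4, 4}

A is real symmetric, so its spectrum consists of real eigenvalues. Expanding the characteristic polynomial of the displayed matrix gives
  det(λ I - A) = p(λ) = λ^4 + (11)λ^3 + (14)λ^2 + (-176.0046)λ + (-480.0113).
Solving p(λ) = 0 yields eigenvalues ≈ -6, -5, -4, 4. (A is shown rounded to 4 decimals, so these recover the underlying integer eigenvalues to within that precision.)
Verification: the trace of A = -11 equals the sum of eigenvalues -11, and det(A) ≈ -480.0113 matches the eigenvalue product -480.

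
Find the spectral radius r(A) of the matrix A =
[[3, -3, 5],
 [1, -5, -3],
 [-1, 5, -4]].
r(A) ≈ 5.9727

The eigenvalues of A are the roots of its characteristic polynomial. With M = A (coefficients from the trace, the sum of principal 2x2 minors, and det A):
  p(λ) = det(λ I - M) = λ^3 + 6λ^2 + 16λ - 84.
No integer candidate from the rational root theorem (±divisors of 84) is a root, so the roots are irrational. The cubic discriminant is Δ = -270256 < 0, so there is one real root and a complex-conjugate pair. p(2) = -20 and p(3) = 45 have opposite signs, so a root lies in (2, 3); Newton's method refines it to λ ≈ 2.3547. Dividing out (λ - (2.3547)) leaves approximately λ^2 + 8.3547λ + 35.673. For λ^2 + 8.3547λ + 35.673 the discriminant is -72.8908. It is negative, so the remaining roots are the complex-conjugate pair λ ≈ -4.1774 ± 4.2688i. Their product equals the constant term, so |λ|^2 ≈ 35.673 and |λ| ≈ 5.9727.
Thus the eigenvalues (to 4 decimals) are 2.3547 (modulus 2.3547); -4.1774 ± 4.2688i (modulus 5.9727). The spectral radius is the largest modulus: r(A) ≈ 5.9727. (Cross-check: r(A) ≤ ||A||_2 ≈ 9.1381; equality holds whenever A is normal, though it can also hold for some non-normal A.)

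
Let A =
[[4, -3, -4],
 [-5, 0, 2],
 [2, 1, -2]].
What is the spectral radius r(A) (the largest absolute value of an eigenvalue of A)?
r(A) ≈ 5.8126

The eigenvalues of A are the roots of its characteristic polynomial. With M = A (coefficients from the trace, the sum of principal 2x2 minors, and det A):
  p(λ) = det(λ I - M) = λ^3 - 2λ^2 - 17λ - 30.
No integer candidate from the rational root theorem (±divisors of 30) is a root, so the roots are irrational. The cubic discriminant is Δ = -22812 < 0, so there is one real root and a complex-conjugate pair. p(5) = -40 and p(6) = 12 have opposite signs, so a root lies in (5, 6); Newton's method refines it to λ ≈ 5.8126. Dividing out (λ - (5.8126)) leaves approximately λ^2 + 3.8126λ + 5.1612. For λ^2 + 3.8126λ + 5.1612 the discriminant is -6.1088. It is negative, so the remaining roots are the complex-conjugate pair λ ≈ -1.9063 ± 1.2358i. Their product equals the constant term, so |λ|^2 ≈ 5.1612 and |λ| ≈ 2.2718.
Thus the eigenvalues (to 4 decimals) are 5.8126 (modulus 5.8126); -1.9063 ± 1.2358i (modulus 2.2718). The spectral radius is the largest modulus: r(A) ≈ 5.8126. (Cross-check: r(A) ≤ ||A||_2 ≈ 8.3399; equality holds whenever A is normal, though it can also hold for some non-normal A.)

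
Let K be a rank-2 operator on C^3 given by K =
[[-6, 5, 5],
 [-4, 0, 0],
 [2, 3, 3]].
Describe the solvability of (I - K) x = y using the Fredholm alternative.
(I - K) is invertible (det(I - K) = -4 ≠ 0), so for every y in C^3 the equation (I - K) x = y has a unique solution.

K has rank 2 and factors as K = U V^T = u1 v1^T + u2 v2^T with u1 = (-2, -3, 3), v1 = (2, -1, -1), u2 = (1, -1, 2), v2 = (-2, 3, 3) (multiplying out reproduces the displayed K). The nonzero eigenvalues of U V^T coincide with those of the 2 x 2 matrix G = V^T U = [[v1·u1, v1·u2], [v2·u1, v2·u2]] = [[-4, 1], [4, 1]], and by the Sylvester determinant identity det(I_3 - U V^T) = det(I_2 - V^T U) = det([[5, -1], [-4, 0]]) = (5)(0) - (-1)(-4) = -4. (Direct check: I - K =
[[7, -5, -5],
 [4, 1, 0],
 [-2, -3, -2]]
has determinant -4.) The finite-dimensional Fredholm alternative says: either (I - K) is invertible, or ker(I - K) ≠ {0} and then range(I - K) = ker((I - K)^*)^⊥, with dim ker(I - K) = dim ker((I - K)^*). Since det(I - K) ≠ 0, 1 is not an eigenvalue of K and ker(I - K) = {0}, so we are in the first case: for every y there is a unique x = (I - K)^(-1) y. (Explicitly, by the Woodbury identity, (I - U V^T)^(-1) = I + U (I_2 - G)^(-1) V^T.)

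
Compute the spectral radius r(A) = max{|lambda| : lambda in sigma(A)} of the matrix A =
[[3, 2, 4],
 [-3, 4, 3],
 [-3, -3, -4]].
r(A) ≈ 3.0525

The eigenvalues of A are the roots of its characteristic polynomial. With M = A (coefficients from the trace, the sum of principal 2x2 minors, and det A):
  p(λ) = det(λ I - M) = λ^3 - 3λ^2 + 11λ - 21.
No integer candidate from the rational root theorem (±divisors of 21) is a root, so the roots are irrational. The cubic discriminant is Δ = -5936 < 0, so there is one real root and a complex-conjugate pair. p(2) = -3 and p(3) = 12 have opposite signs, so a root lies in (2, 3); Newton's method refines it to λ ≈ 2.2537. Dividing out (λ - (2.2537)) leaves approximately λ^2 - 0.7463λ + 9.318. For λ^2 - 0.7463λ + 9.318 the discriminant is -36.7152. It is negative, so the remaining roots are the complex-conjugate pair λ ≈ 0.3732 ± 3.0297i. Their product equals the constant term, so |λ|^2 ≈ 9.318 and |λ| ≈ 3.0525.
Thus the eigenvalues (to 4 decimals) are 2.2537 (modulus 2.2537); 0.3732 ± 3.0297i (modulus 3.0525). The spectral radius is the largest modulus: r(A) ≈ 3.0525. (Cross-check: r(A) ≤ ||A||_2 ≈ 8.4665; equality holds whenever A is normal, though it can also hold for some non-normal A.)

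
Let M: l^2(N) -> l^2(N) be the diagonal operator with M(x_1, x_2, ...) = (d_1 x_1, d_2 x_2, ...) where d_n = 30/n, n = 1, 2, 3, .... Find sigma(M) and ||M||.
sigma(M) = {30/n : n ≥ 1} ∪ {0}; ||M|| = 30

A bounded diagonal operator on l^2 with diagonal entries d_n has spectrum equal to the closure of {d_n : n ≥ 1}: every d_n is an eigenvalue (with eigenvector e_n), so {d_n} ⊂ sigma(M); the spectrum is closed, so its closure is too; and for lambda not in the closure, (M - lambda I) has bounded inverse (the diagonal entries 1/(d_n - lambda) are bounded). For our sequence d_n = 30/n, n = 1, 2, 3, ...:
  - {d_n} = {30/n : n ≥ 1}; the only limit point is 0
  - closure = {30/n : n ≥ 1} ∪ {0}
For the norm: a diagonal operator has ||M|| = sup_n |d_n|. Here d_n = 30/n is positive and decreasing, so sup_n |d_n| = d_1 = 30. So ||M|| = 30.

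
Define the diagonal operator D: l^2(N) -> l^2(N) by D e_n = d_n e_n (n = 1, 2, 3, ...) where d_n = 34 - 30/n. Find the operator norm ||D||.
||D|| = 34

For a diagonal operator on l^2 with entries d_n, ||D|| = sup_n |d_n|. Here d_1 = 4, d_2 = 19, ..., and d_n = 34 - 30/n increases monotonically toward 34. All terms lie in [4, 34), so |d_n| = d_n and the supremum is the limit 34, which is not attained by any individual d_n. Hence ||D|| = 34.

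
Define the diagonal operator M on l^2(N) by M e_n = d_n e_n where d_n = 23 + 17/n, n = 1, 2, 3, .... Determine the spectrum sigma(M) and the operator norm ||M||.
sigma(M) = {23 + 17/n : n ≥ 1} ∪ {23}; ||M|| = 40

A bounded diagonal operator on l^2 with diagonal entries d_n has spectrum equal to the closure of {d_n : n ≥ 1}: every d_n is an eigenvalue (with eigenvector e_n), so {d_n} ⊂ sigma(M); the spectrum is closed, so its closure is too; and for lambda not in the closure, (M - lambda I) has bounded inverse (the diagonal entries 1/(d_n - lambda) are bounded). For our sequence d_n = 23 + 17/n, n = 1, 2, 3, ...:
  - {d_n} = {23 + 17/n : n ≥ 1}; the only limit point is 23
  - closure = {23 + 17/n : n ≥ 1} ∪ {23}
For the norm: a diagonal operator has ||M|| = sup_n |d_n|. Here d_n = 23 + 17/n is positive and decreasing, so sup_n |d_n| = d_1 = 23 + 17 = 40. So ||M|| = 40.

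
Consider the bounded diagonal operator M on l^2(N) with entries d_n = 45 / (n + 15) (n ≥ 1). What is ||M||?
||M|| = 45/16 (attained at n = 1)

For M diagonal, ||M|| = sup_n |d_n| = sup_n 45/(n + 15). This is positive and strictly decreasing in n, so the supremum is attained at n = 1: d_1 = 45/(1 + 15) = 45/16. Hence ||M|| = 45/16.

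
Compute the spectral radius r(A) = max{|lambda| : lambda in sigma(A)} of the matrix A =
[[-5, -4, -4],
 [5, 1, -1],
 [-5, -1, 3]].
r(A) ≈ 4.4927

The eigenvalues of A are the roots of its characteristic polynomial. With M = A (coefficients from the trace, the sum of principal 2x2 minors, and det A):
  p(λ) = det(λ I - M) = λ^3 + λ^2 - 18λ - 30.
No integer candidate from the rational root theorem (±divisors of 30) is a root, so the roots are irrational. The cubic discriminant is Δ = 9192 > 0, so there are three distinct real roots. p(-4) = -6 and p(-3) = 6 have opposite signs, so a root lies in (-4, -3); Newton's method refines it to λ ≈ -3.6765. p(-2) = 2 and p(-1) = -12 have opposite signs, so a root lies in (-2, -1); Newton's method refines it to λ ≈ -1.8163. p(4) = -22 and p(5) = 30 have opposite signs, so a root lies in (4, 5); Newton's method refines it to λ ≈ 4.4927. Check (Vieta): the three roots sum to -1, matching tr M = -1.
Thus the eigenvalues (to 4 decimals) are -3.6765 (modulus 3.6765); -1.8163 (modulus 1.8163); 4.4927 (modulus 4.4927). The spectral radius is the largest modulus: r(A) ≈ 4.4927. (Cross-check: r(A) ≤ ||A||_2 ≈ 9.394; equality holds whenever A is normal, though it can also hold for some non-normal A.)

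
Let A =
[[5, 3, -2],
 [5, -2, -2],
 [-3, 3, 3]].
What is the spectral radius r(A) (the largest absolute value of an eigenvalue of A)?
r(A) ≈ 7.3443

The eigenvalues of A are the roots of its characteristic polynomial. With M = A (coefficients from the trace, the sum of principal 2x2 minors, and det A):
  p(λ) = det(λ I - M) = λ^3 - 6λ^2 - 16λ + 45.
No integer candidate from the rational root theorem (±divisors of 45) is a root, so the roots are irrational. The cubic discriminant is Δ = 87565 > 0, so there are three distinct real roots. p(-4) = -51 and p(-3) = 12 have opposite signs, so a root lies in (-4, -3); Newton's method refines it to λ ≈ -3.2371. p(1) = 24 and p(2) = -3 have opposite signs, so a root lies in (1, 2); Newton's method refines it to λ ≈ 1.8928. p(7) = -18 and p(8) = 45 have opposite signs, so a root lies in (7, 8); Newton's method refines it to λ ≈ 7.3443. Check (Vieta): the three roots sum to 6, matching tr M = 6.
Thus the eigenvalues (to 4 decimals) are -3.2371 (modulus 3.2371); 1.8928 (modulus 1.8928); 7.3443 (modulus 7.3443). The spectral radius is the largest modulus: r(A) ≈ 7.3443. (Cross-check: r(A) ≤ ||A||_2 ≈ 8.6414; equality holds whenever A is normal, though it can also hold for some non-normal A.)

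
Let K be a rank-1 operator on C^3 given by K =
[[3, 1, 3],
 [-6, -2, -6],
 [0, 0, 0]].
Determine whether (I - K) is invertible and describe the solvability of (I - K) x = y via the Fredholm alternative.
(I - K) is singular (det(I - K) = 0, i.e. 1 ∈ sigma(K)). (I - K) x = y is solvable iff y ⊥ ker((I - K)^*) = span{(3, 1, 3)}, i.e. iff 3y_1 + y_2 + 3y_3 = 0. When solvable, the solutions are x = y + c·(1, -2, 0), c arbitrary (ker(I - K) = span{(1, -2, 0)}, dimension 1).

K has rank 1, so it is an outer product K = u v^T: every row of K is a multiple of one row vector. Reading off the entries, u = (1, -2, 0) and v = (3, 1, 3) (row i of K equals u_i·v^T). A rank-one matrix u v^T satisfies K u = u (v·u) and kills the (2)-dimensional subspace v^⊥, so its characteristic polynomial is lambda^2 (lambda - v·u) with v·u = tr K = 1. Hence the eigenvalues of I - K are 1 (multiplicity 2) and 1 - (1) = 0, so det(I - K) = 0. (Direct check: I - K =
[[-2, -1, -3],
 [6, 3, 6],
 [0, 0, 1]]
has determinant 0.) So 1 is an eigenvalue of K and (I - K) is not invertible. The finite-dimensional Fredholm alternative says: either (I - K) is invertible, or ker(I - K) ≠ {0} and then range(I - K) = ker((I - K)^*)^⊥, with dim ker(I - K) = dim ker((I - K)^*). We are in the second case, so we need both kernels. Kernel of I - K: (I - K) u = u - u (v·u) = u - u = 0, so ker(I - K) = span{u} = span{(1, -2, 0)} (it is exactly 1-dimensional because rank(I - K) = 2). Kernel of the adjoint: K is real, so (I - K)^* = I - K^T = I - v u^T, and (I - v u^T) v = v - v (u·v) = 0; hence ker((I - K)^*) = span{v} = span{(3, 1, 3)}. Therefore (I - K) x = y is solvable iff <y, v> = 0, i.e. iff 3y_1 + y_2 + 3y_3 = 0. When this holds, K y = u (v·y) = 0, so (I - K) y = y and x = y is a particular solution; the full solution set is the line x = y + c·u = y + c·(1, -2, 0), c ∈ C.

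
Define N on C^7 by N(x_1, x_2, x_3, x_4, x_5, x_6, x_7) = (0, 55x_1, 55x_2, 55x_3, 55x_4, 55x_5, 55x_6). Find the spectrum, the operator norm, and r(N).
sigma(N) = {0}; ||N|| = 55; r(N) = 0. (N is nilpotent with N^7 = 0.)

On C^7, N is a strictly lower-triangular matrix with 55 on the subdiagonal and zeros elsewhere, so its characteristic polynomial is lambda^7 and every eigenvalue is 0: sigma(N) = {0}. For the operator norm, N e_i = 55e_{i+1} for i = 1, ..., 6 and N e_7 = 0, so the singular values of N are 55 (with multiplicity 6) and 0; hence ||N|| = 55. The spectral radius r(N) = max|lambda| = 0. Note ||N|| > r(N) — characteristic of non-normal nilpotent operators. Indeed N^7 = 0.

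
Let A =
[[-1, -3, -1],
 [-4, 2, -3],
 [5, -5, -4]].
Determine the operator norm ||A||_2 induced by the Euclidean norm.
||A||_2 ≈ 8.7056 (= sqrt(largest eigenvalue of A^T A))

||A||_2 = sigma_max(A) = sqrt(lambda_max(A^T A)). Form the symmetric matrix M = A^T A =
[[42, -30, -7],
 [-30, 38, 17],
 [-7, 17, 26]].
Its characteristic polynomial (trace, sum of principal 2x2 minors, determinant of M give the coefficients) is
  p(λ) = det(λ I - M) = λ^3 - 106λ^2 + 2438λ - 11236.
No integer candidate from the rational root theorem (±divisors of 11236) is a root, so the roots are irrational. The cubic discriminant is Δ = 4149499744 > 0, so there are three distinct real roots. p(6) = -208 and p(7) = 979 have opposite signs, so a root lies in (6, 7); Newton's method refines it to λ ≈ 6.1651. p(24) = 44 and p(25) = -911 have opposite signs, so a root lies in (24, 25); Newton's method refines it to λ ≈ 24.0476. p(75) = -2761 and p(76) = 772 have opposite signs, so a root lies in (75, 76); Newton's method refines it to λ ≈ 75.7872. Check (Vieta): the three roots sum to 106, matching tr M = 106.
So the eigenvalues of A^T A are ≈ 6.1651, 24.0476, 75.7872 (all ≥ 0, as they must be for A^T A). The largest is λ_max ≈ 75.7872, hence ||A||_2 = sqrt(λ_max) ≈ 8.7056.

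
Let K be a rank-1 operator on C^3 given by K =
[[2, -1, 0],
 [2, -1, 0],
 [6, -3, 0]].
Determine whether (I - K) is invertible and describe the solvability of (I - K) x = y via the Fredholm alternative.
(I - K) is singular (det(I - K) = 0, i.e. 1 ∈ sigma(K)). (I - K) x = y is solvable iff y ⊥ ker((I - K)^*) = span{(2, -1, 0)}, i.e. iff 2y_1 - y_2 = 0. When solvable, the solutions are x = y + c·(1, 1, 3), c arbitrary (ker(I - K) = span{(1, 1, 3)}, dimension 1).

K has rank 1, so it is an outer product K = u v^T: every row of K is a multiple of one row vector. Reading off the entries, u = (1, 1, 3) and v = (2, -1, 0) (row i of K equals u_i·v^T). A rank-one matrix u v^T satisfies K u = u (v·u) and kills the (2)-dimensional subspace v^⊥, so its characteristic polynomial is lambda^2 (lambda - v·u) with v·u = tr K = 1. Hence the eigenvalues of I - K are 1 (multiplicity 2) and 1 - (1) = 0, so det(I - K) = 0. (Direct check: I - K =
[[-1, 1, 0],
 [-2, 2, 0],
 [-6, 3, 1]]
has determinant 0.) So 1 is an eigenvalue of K and (I - K) is not invertible. The finite-dimensional Fredholm alternative says: either (I - K) is invertible, or ker(I - K) ≠ {0} and then range(I - K) = ker((I - K)^*)^⊥, with dim ker(I - K) = dim ker((I - K)^*). We are in the second case, so we need both kernels. Kernel of I - K: (I - K) u = u - u (v·u) = u - u = 0, so ker(I - K) = span{u} = span{(1, 1, 3)} (it is exactly 1-dimensional because rank(I - K) = 2). Kernel of the adjoint: K is real, so (I - K)^* = I - K^T = I - v u^T, and (I - v u^T) v = v - v (u·v) = 0; hence ker((I - K)^*) = span{v} = span{(2, -1, 0)}. Therefore (I - K) x = y is solvable iff <y, v> = 0, i.e. iff 2y_1 - y_2 = 0. When this holds, K y = u (v·y) = 0, so (I - K) y = y and x = y is a particular solution; the full solution set is the line x = y + c·u = y + c·(1, 1, 3), c ∈ C.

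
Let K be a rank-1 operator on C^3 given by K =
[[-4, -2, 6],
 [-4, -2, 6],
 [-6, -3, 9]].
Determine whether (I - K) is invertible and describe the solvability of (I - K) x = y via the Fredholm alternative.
(I - K) is invertible (det(I - K) = -2 ≠ 0), so for every y in C^3 the equation (I - K) x = y has a unique solution.

K has rank 1, so it is an outer product K = u v^T: every row of K is a multiple of one row vector. Reading off the entries, u = (-2, -2, -3) and v = (2, 1, -3) (row i of K equals u_i·v^T). A rank-one matrix u v^T satisfies K u = u (v·u) and kills the (2)-dimensional subspace v^⊥, so its characteristic polynomial is lambda^2 (lambda - v·u) with v·u = tr K = 3. Hence the eigenvalues of I - K are 1 (multiplicity 2) and 1 - (3) = -2, so det(I - K) = -2. (Direct check: I - K =
[[5, 2, -6],
 [4, 3, -6],
 [6, 3, -8]]
has determinant -2.) The finite-dimensional Fredholm alternative says: either (I - K) is invertible, or ker(I - K) ≠ {0} and then range(I - K) = ker((I - K)^*)^⊥, with dim ker(I - K) = dim ker((I - K)^*). Since det(I - K) ≠ 0, 1 is not an eigenvalue of K and ker(I - K) = {0}, so we are in the first case: for every y there is a unique x = (I - K)^(-1) y. Explicitly, by the Sherman–Morrison formula, (I - u v^T)^(-1) = I + u v^T/(1 - v·u), i.e. (I - K)^(-1) = I + K/(-2).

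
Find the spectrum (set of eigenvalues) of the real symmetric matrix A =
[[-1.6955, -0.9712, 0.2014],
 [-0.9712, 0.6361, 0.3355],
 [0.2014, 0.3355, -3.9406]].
sigma(A) ≈ {-4, -2, 1}

A is real symmetric, so its spectrum consists of real eigenvalues. Expanding the characteristic polynomial of the displayed matrix gives
  det(λ I - A) = p(λ) = λ^3 + (5)λ^2 + (2)λ + (-8).
Solving p(λ) = 0 yields eigenvalues ≈ -4, -2, 1. (A is shown rounded to 4 decimals, so these recover the underlying integer eigenvalues to within that precision.)
Verification: the trace of A = -5 equals the sum of eigenvalues -5, and det(A) ≈ 8.0007 matches the eigenvalue product 8.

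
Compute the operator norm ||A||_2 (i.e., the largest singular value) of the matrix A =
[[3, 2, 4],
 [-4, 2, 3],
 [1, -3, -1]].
||A||_2 ≈ 6.3366 (= sqrt(largest eigenvalue of A^T A))

||A||_2 = sigma_max(A) = sqrt(lambda_max(A^T A)). Form the symmetric matrix M = A^T A =
[[26, -5, -1],
 [-5, 17, 17],
 [-1, 17, 26]].
Its characteristic polynomial (trace, sum of principal 2x2 minors, determinant of M give the coefficients) is
  p(λ) = det(λ I - M) = λ^3 - 69λ^2 + 1245λ - 3481.
No integer candidate from the rational root theorem (±divisors of 3481) is a root, so the roots are irrational. The cubic discriminant is Δ = 141851952 > 0, so there are three distinct real roots. p(3) = -340 and p(4) = 459 have opposite signs, so a root lies in (3, 4); Newton's method refines it to λ ≈ 3.4078. p(25) = 144 and p(26) = -179 have opposite signs, so a root lies in (25, 26); Newton's method refines it to λ ≈ 25.4401. p(40) = -81 and p(41) = 496 have opposite signs, so a root lies in (40, 41); Newton's method refines it to λ ≈ 40.152. Check (Vieta): the three roots sum to 69, matching tr M = 69.
So the eigenvalues of A^T A are ≈ 3.4078, 25.4401, 40.152 (all ≥ 0, as they must be for A^T A). The largest is λ_max ≈ 40.152, hence ||A||_2 = sqrt(λ_max) ≈ 6.3366.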